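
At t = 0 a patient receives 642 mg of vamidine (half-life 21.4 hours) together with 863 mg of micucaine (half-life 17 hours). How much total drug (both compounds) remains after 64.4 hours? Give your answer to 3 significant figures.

142 mg

vamidine: 642 × (1/2)^(64.4/21.4) = 642 × (1/2)^3.0093 ≈ 79.732 mg.
micucaine: 863 × (1/2)^(64.4/17) = 863 × (1/2)^3.7882 ≈ 62.465 mg.
Total = 79.732 + 62.465 ≈ 142.2 mg.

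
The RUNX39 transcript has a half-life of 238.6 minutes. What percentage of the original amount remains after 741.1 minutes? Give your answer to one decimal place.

n = 741.1/238.6 ≈ 3.106 half-lives.
Fraction remaining = (1/2)^3.106 ≈ 0.11614, i.e. 11.614%.

11.6%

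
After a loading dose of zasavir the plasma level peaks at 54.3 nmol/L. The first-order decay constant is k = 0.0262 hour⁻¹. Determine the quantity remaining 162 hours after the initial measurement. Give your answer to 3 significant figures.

0.779 nmol/L

t½ = ln 2 / k = 0.69315 / 0.0262 ≈ 26.456 hours.
Number of half-lives: n = 162/26.456 ≈ 6.1234.
Remaining = 54.3 × (1/2)^6.1234 = 54.3 × 0.014344 ≈ 0.7789 nmol/L.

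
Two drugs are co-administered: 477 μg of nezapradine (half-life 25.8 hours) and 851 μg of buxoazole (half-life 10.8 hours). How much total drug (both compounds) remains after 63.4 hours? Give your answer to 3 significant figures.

nezapradine: 477 × (1/2)^(63.4/25.8) = 477 × (1/2)^2.4574 ≈ 86.852 μg.
buxoazole: 851 × (1/2)^(63.4/10.8) = 851 × (1/2)^5.8704 ≈ 14.547 μg.
Total = 86.852 + 14.547 ≈ 101.4 μg.

101 μg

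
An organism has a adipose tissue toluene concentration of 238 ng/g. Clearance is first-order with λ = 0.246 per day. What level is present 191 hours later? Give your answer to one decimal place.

t½ = ln 2 / λ = 0.69315 / 0.246 ≈ 2.8177 days.
Convert the elapsed time: 191 hours = 7.95833 days.
Number of half-lives: n = 7.95833/2.8177 ≈ 2.8244.
Remaining = 238 × (1/2)^2.8244 = 238 × 0.14118 ≈ 33.6 ng/g.

33.6 ng/g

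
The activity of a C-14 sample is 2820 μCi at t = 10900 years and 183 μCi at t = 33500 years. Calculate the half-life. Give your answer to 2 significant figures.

5700 years

Over Δt = 33500 − 10900 = 22600 years, the level fell by a factor of 2820/183 ≈ 15.41.
n = log₂(15.41) ≈ 3.9458 half-lives, so t½ = 22600/3.9458 ≈ 5727.6 years.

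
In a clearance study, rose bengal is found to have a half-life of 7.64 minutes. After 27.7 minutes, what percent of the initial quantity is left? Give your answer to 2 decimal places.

n = 27.7/7.64 ≈ 3.6257 half-lives.
Fraction remaining = (1/2)^3.6257 ≈ 0.081016, i.e. 8.1016%.

8.10%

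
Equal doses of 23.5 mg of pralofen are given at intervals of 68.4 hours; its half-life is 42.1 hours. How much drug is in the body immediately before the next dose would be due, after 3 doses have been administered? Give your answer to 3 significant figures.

10.9 mg

The 3 doses were given 205.2, 136.8, 68.4 hours ago.
Total = 23.5·(1/2)^(205.2/42.1) + 23.5·(1/2)^(136.8/42.1) + 23.5·(1/2)^(68.4/42.1)
      = 0.80134 + 2.4712 + 7.6205 ≈ 10.893 mg.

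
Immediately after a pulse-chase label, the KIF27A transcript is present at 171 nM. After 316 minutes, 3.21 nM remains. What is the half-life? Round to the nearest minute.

55 minutes

A/A₀ = 3.21/171 ≈ 0.018772.
n = log₂(53.271) ≈ 5.7353 half-lives elapsed in 316 minutes.
t½ = 316/5.7353 ≈ 55.098 minutes.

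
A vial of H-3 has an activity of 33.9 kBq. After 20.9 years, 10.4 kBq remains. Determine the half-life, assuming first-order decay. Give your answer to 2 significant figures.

12 years

A/A₀ = 10.4/33.9 ≈ 0.30678.
n = log₂(3.2596) ≈ 1.7047 half-lives elapsed in 20.9 years.
t½ = 20.9/1.7047 ≈ 12.26 years.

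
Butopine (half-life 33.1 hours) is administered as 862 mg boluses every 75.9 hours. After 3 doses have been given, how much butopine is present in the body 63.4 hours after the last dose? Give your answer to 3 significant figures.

285 mg

The 3 doses were given 215.2, 139.3, 63.4 hours ago.
Total = 862·(1/2)^(215.2/33.1) + 862·(1/2)^(139.3/33.1) + 862·(1/2)^(63.4/33.1)
      = 9.5139 + 46.627 + 228.51 ≈ 284.65 mg.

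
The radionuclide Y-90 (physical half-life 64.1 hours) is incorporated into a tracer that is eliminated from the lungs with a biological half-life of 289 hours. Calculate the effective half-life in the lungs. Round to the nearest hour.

52 hours

1/t_eff = 1/t_phys + 1/t_biol = 1/64.1 + 1/289 = 0.019061 per hour.
t_eff = 64.1 × 289 / (64.1 + 289) ≈ 52.464 hours.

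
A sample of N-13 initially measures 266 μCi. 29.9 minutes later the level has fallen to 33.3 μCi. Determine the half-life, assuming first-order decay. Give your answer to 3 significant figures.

A/A₀ = 33.3/266 ≈ 0.12519.
n = log₂(7.988) ≈ 2.9978 half-lives elapsed in 29.9 minutes.
t½ = 29.9/2.9978 ≈ 9.9739 minutes.

9.97 minutes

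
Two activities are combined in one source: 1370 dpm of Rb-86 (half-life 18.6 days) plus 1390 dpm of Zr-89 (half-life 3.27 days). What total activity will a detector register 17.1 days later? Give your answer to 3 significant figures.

Rb-86: 1370 × (1/2)^(17.1/18.6) = 1370 × (1/2)^0.91935 ≈ 724.38 dpm.
Zr-89: 1390 × (1/2)^(17.1/3.27) = 1390 × (1/2)^5.2294 ≈ 37.053 dpm.
Total = 724.38 + 37.053 ≈ 761.43 dpm.

761 dpm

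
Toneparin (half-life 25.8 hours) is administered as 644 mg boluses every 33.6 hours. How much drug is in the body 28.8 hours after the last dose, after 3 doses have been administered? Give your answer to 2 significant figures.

470 mg

The 3 doses were given 96, 62.4, 28.8 hours ago.
Total = 644·(1/2)^(96/25.8) + 644·(1/2)^(62.4/25.8) + 644·(1/2)^(28.8/25.8)
      = 48.84 + 120.45 + 297.07 ≈ 466.36 mg.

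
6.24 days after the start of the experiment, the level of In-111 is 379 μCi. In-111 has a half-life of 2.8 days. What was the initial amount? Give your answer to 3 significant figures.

Number of half-lives elapsed: n = 6.24/2.8 ≈ 2.2286.
A₀ = A × 2^n = 379 × 2^2.2286 = 379 × 4.6867 ≈ 1776.3 μCi.

1780 μCi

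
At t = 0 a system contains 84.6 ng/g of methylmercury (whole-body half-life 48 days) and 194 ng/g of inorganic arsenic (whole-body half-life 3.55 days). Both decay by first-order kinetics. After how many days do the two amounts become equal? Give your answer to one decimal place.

4.6 days

Set 84.6·(1/2)^(t/48) = 194·(1/2)^(t/3.55).
Taking log₂: log₂(84.6/194) = t·(1/48 − 1/3.55).
log₂(0.43608) = -1.1973; 1/48 − 1/3.55 = -0.26086.
t = -1.1973 / -0.26086 ≈ 4.59 days.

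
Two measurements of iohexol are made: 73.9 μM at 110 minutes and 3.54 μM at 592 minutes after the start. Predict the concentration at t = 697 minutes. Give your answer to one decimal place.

1.8 μM

Over Δt = 592 − 110 = 482 minutes, the level fell by a factor of 73.9/3.54 ≈ 20.876.
n = log₂(20.876) ≈ 4.3838 half-lives, so t½ = 482/4.3838 ≈ 109.95 minutes.
From t = 592 to t = 697: 3.54 × (1/2)^((697−592)/109.95) ≈ 1.8261 μM.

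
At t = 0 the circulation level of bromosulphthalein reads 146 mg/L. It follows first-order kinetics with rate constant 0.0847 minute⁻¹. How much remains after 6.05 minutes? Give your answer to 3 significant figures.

87.5 mg/L

t½ = ln 2 / k = 0.69315 / 0.0847 ≈ 8.1836 minutes.
Number of half-lives: n = 6.05/8.1836 ≈ 0.73929.
Remaining = 146 × (1/2)^0.73929 = 146 × 0.59904 ≈ 87.459 mg/L.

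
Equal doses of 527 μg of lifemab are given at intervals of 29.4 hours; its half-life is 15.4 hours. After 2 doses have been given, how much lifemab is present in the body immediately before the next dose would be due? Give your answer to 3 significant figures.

The 2 doses were given 58.8, 29.4 hours ago.
Total = 527·(1/2)^(58.8/15.4) + 527·(1/2)^(29.4/15.4)
      = 37.361 + 140.32 ≈ 177.68 μg.

178 μg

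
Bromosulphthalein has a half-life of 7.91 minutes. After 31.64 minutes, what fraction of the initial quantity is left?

n = 31.64/7.91 ≈ 4 half-lives.
Fraction remaining = (1/2)^4 ≈ 0.0625.

0.0625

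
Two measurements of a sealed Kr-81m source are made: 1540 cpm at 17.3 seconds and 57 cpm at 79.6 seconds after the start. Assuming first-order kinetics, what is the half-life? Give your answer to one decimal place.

Over Δt = 79.6 − 17.3 = 62.3 seconds, the level fell by a factor of 1540/57 ≈ 27.018.
n = log₂(27.018) ≈ 4.7558 half-lives, so t½ = 62.3/4.7558 ≈ 13.1 seconds.

13.1 seconds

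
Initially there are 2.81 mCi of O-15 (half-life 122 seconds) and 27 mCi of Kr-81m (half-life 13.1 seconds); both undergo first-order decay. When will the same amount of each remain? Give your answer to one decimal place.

Set 2.81·(1/2)^(t/122) = 27·(1/2)^(t/13.1).
Taking log₂: log₂(2.81/27) = t·(1/122 − 1/13.1).
log₂(0.10407) = -3.2643; 1/122 − 1/13.1 = -0.068139.
t = -3.2643 / -0.068139 ≈ 47.907 seconds.

47.9 seconds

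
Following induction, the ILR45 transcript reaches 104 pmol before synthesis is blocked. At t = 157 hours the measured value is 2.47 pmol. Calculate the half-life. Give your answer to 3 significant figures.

29.1 hours

A/A₀ = 2.47/104 ≈ 0.02375.
n = log₂(42.105) ≈ 5.3959 half-lives elapsed in 157 hours.
t½ = 157/5.3959 ≈ 29.096 hours.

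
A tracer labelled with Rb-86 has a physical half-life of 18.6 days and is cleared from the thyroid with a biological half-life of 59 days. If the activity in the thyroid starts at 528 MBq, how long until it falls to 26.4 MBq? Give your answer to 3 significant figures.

61.1 days

1/t_eff = 1/t_phys + 1/t_biol = 1/18.6 + 1/59 = 0.070713 per day.
t_eff = 18.6 × 59 / (18.6 + 59) ≈ 14.142 days.
n = log₂(528/26.4) ≈ 4.3219; t = 4.3219 × 14.142 ≈ 61.12 days.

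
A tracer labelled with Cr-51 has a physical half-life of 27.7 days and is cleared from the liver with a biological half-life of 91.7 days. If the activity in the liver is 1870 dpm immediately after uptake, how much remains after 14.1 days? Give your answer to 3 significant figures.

1/t_eff = 1/t_phys + 1/t_biol = 1/27.7 + 1/91.7 = 0.047006 per day.
t_eff = 27.7 × 91.7 / (27.7 + 91.7) ≈ 21.274 days.
Remaining = 1870 × (1/2)^(14.1/21.274) = 1870 × (1/2)^0.66279 ≈ 1181.2 dpm.

1180 dpm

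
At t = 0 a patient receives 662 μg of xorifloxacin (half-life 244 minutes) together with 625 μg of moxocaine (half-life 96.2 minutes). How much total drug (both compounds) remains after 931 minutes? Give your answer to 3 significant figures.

47.8 μg

xorifloxacin: 662 × (1/2)^(931/244) = 662 × (1/2)^3.8156 ≈ 47.017 μg.
moxocaine: 625 × (1/2)^(931/96.2) = 625 × (1/2)^9.6778 ≈ 0.76311 μg.
Total = 47.017 + 0.76311 ≈ 47.78 μg.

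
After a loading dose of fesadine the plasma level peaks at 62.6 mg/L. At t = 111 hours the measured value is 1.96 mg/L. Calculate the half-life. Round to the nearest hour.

22 hours

A/A₀ = 1.96/62.6 ≈ 0.03131.
n = log₂(31.939) ≈ 4.9972 half-lives elapsed in 111 hours.
t½ = 111/4.9972 ≈ 22.212 hours.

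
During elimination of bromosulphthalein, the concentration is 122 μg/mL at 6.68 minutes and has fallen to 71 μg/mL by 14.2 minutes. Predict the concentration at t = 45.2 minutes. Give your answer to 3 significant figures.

7.62 μg/mL

Over Δt = 14.2 − 6.68 = 7.52 minutes, the level fell by a factor of 122/71 ≈ 1.7183.
n = log₂(1.7183) ≈ 0.78099 half-lives, so t½ = 7.52/0.78099 ≈ 9.6288 minutes.
From t = 14.2 to t = 45.2: 71 × (1/2)^((45.2−14.2)/9.6288) ≈ 7.6224 μg/mL.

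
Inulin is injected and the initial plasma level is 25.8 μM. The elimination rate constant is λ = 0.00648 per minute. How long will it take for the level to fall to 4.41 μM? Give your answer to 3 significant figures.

273 minutes

t½ = ln 2 / λ = 0.69315 / 0.00648 ≈ 106.97 minutes.
Fraction remaining = 4.41/25.8 ≈ 0.17093.
n = log₂(25.8/4.41) = ln(5.8503)/ln 2 ≈ 2.5485 half-lives.
t = n × t½ = 2.5485 × 106.97 ≈ 272.61 minutes.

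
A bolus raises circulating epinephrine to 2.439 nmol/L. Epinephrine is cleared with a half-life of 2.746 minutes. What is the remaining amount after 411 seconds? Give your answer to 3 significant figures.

Convert the elapsed time: 411 seconds = 6.85 minutes.
Number of half-lives: n = 6.85/2.746 ≈ 2.4945.
Remaining = 2.439 × (1/2)^2.4945 = 2.439 × 0.17745 ≈ 0.43279 nmol/L.

0.433 nmol/L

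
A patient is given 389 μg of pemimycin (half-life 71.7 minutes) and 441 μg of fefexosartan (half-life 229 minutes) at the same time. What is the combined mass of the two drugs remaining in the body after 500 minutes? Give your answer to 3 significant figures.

100 μg

pemimycin: 389 × (1/2)^(500/71.7) = 389 × (1/2)^6.9735 ≈ 3.0954 μg.
fefexosartan: 441 × (1/2)^(500/229) = 441 × (1/2)^2.1834 ≈ 97.089 μg.
Total = 3.0954 + 97.089 ≈ 100.18 μg.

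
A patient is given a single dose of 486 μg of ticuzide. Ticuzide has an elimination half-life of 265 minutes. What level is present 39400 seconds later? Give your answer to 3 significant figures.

87.2 μg

Convert the elapsed time: 39400 seconds = 656.667 minutes.
Number of half-lives: n = 656.667/265 ≈ 2.478.
Remaining = 486 × (1/2)^2.478 = 486 × 0.17949 ≈ 87.234 μg.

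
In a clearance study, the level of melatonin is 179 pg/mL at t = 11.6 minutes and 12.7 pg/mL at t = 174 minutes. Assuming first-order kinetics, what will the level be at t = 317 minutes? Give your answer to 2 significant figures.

Over Δt = 174 − 11.6 = 162.4 minutes, the level fell by a factor of 179/12.7 ≈ 14.094.
n = log₂(14.094) ≈ 3.8171 half-lives, so t½ = 162.4/3.8171 ≈ 42.546 minutes.
From t = 174 to t = 317: 12.7 × (1/2)^((317−174)/42.546) ≈ 1.236 pg/mL.

1.2 pg/mL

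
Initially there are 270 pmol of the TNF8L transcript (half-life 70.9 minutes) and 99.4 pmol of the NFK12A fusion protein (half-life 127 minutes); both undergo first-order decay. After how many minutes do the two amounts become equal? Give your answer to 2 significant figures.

Set 270·(1/2)^(t/70.9) = 99.4·(1/2)^(t/127).
Taking log₂: log₂(270/99.4) = t·(1/70.9 − 1/127).
log₂(2.7163) = 1.4416; 1/70.9 − 1/127 = 0.0062304.
t = 1.4416 / 0.0062304 ≈ 231.39 minutes.

230 minutes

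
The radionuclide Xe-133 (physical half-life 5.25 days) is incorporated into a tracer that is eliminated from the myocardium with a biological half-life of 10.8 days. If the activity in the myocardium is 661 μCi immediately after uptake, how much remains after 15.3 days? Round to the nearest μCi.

33 μCi

1/t_eff = 1/t_phys + 1/t_biol = 1/5.25 + 1/10.8 = 0.28307 per day.
t_eff = 5.25 × 10.8 / (5.25 + 10.8) ≈ 3.5327 days.
Remaining = 661 × (1/2)^(15.3/3.5327) = 661 × (1/2)^4.331 ≈ 32.844 μCi.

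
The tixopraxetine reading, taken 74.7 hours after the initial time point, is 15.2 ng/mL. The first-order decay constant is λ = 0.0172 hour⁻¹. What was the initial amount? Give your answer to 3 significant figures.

t½ = ln 2 / λ = 0.69315 / 0.0172 ≈ 40.299 hours.
Number of half-lives elapsed: n = 74.7/40.299 ≈ 1.8536.
A₀ = A × 2^n = 15.2 × 2^1.8536 = 15.2 × 3.6141 ≈ 54.934 ng/mL.

54.9 ng/mL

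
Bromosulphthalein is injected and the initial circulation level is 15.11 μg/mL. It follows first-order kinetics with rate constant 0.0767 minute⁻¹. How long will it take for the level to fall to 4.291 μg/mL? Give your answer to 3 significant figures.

16.4 minutes

t½ = ln 2 / k = 0.69315 / 0.0767 ≈ 9.0371 minutes.
Fraction remaining = 4.291/15.11 ≈ 0.28398.
n = log₂(15.11/4.291) = ln(3.5213)/ln 2 ≈ 1.8161 half-lives.
t = n × t½ = 1.8161 × 9.0371 ≈ 16.412 minutes.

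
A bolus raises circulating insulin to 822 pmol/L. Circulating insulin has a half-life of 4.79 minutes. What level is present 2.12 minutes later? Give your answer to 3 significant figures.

605 pmol/L

Number of half-lives: n = 2.12/4.79 ≈ 0.44259.
Remaining = 822 × (1/2)^0.44259 = 822 × 0.73581 ≈ 604.84 pmol/L.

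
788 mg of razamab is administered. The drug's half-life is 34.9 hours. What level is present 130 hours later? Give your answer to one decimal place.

59.6 mg

Number of half-lives: n = 130/34.9 ≈ 3.7249.
Remaining = 788 × (1/2)^3.7249 = 788 × 0.075628 ≈ 59.595 mg.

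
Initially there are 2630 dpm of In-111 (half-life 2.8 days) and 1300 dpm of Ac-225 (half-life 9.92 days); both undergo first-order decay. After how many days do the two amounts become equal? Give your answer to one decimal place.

4.0 days

Set 2630·(1/2)^(t/2.8) = 1300·(1/2)^(t/9.92).
Taking log₂: log₂(2630/1300) = t·(1/2.8 − 1/9.92).
log₂(2.0231) = 1.0166; 1/2.8 − 1/9.92 = 0.25634.
t = 1.0166 / 0.25634 ≈ 3.9657 days.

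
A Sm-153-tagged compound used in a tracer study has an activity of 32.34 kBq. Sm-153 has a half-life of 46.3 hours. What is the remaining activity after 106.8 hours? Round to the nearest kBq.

7 kBq

Number of half-lives: n = 106.8/46.3 ≈ 2.3067.
Remaining = 32.34 × (1/2)^2.3067 = 32.34 × 0.20212 ≈ 6.5367 kBq.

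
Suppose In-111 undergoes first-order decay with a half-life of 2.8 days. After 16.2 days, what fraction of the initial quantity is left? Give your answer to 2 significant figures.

n = 16.2/2.8 ≈ 5.7857 half-lives.
Fraction remaining = (1/2)^5.7857 ≈ 0.018127.

0.018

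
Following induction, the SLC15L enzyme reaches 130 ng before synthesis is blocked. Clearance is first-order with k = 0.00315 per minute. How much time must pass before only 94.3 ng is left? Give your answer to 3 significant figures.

102 minutes

t½ = ln 2 / k = 0.69315 / 0.00315 ≈ 220.05 minutes.
Fraction remaining = 94.3/130 ≈ 0.72538.
n = log₂(130/94.3) = ln(1.3786)/ln 2 ≈ 0.46318 half-lives.
t = n × t½ = 0.46318 × 220.05 ≈ 101.92 minutes.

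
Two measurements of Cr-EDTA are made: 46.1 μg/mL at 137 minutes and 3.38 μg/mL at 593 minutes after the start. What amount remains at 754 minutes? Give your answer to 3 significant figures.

Over Δt = 593 − 137 = 456 minutes, the level fell by a factor of 46.1/3.38 ≈ 13.639.
n = log₂(13.639) ≈ 3.7697 half-lives, so t½ = 456/3.7697 ≈ 120.97 minutes.
From t = 593 to t = 754: 3.38 × (1/2)^((754−593)/120.97) ≈ 1.3436 μg/mL.

1.34 μg/mL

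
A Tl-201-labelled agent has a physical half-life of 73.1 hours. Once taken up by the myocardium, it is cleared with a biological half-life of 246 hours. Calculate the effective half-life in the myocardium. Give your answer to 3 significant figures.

1/t_eff = 1/t_phys + 1/t_biol = 1/73.1 + 1/246 = 0.017745 per hour.
t_eff = 73.1 × 246 / (73.1 + 246) ≈ 56.354 hours.

56.4 hours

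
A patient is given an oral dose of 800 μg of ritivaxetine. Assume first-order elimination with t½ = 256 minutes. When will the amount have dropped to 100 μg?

100/800 = 1/8, so 3 half-lives have elapsed.
t = 3 × 256 = 768 minutes.

768 minutes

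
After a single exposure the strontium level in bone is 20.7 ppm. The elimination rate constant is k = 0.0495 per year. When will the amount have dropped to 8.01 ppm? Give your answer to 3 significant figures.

19.2 years

t½ = ln 2 / k = 0.69315 / 0.0495 ≈ 14.003 years.
Fraction remaining = 8.01/20.7 ≈ 0.38696.
n = log₂(20.7/8.01) = ln(2.5843)/ln 2 ≈ 1.3698 half-lives.
t = n × t½ = 1.3698 × 14.003 ≈ 19.181 years.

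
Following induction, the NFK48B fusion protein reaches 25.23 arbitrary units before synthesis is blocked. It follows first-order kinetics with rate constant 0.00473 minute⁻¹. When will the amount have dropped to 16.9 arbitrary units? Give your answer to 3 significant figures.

t½ = ln 2 / λ = 0.69315 / 0.00473 ≈ 146.54 minutes.
Fraction remaining = 16.9/25.23 ≈ 0.66984.
n = log₂(25.23/16.9) = ln(1.4929)/ln 2 ≈ 0.57812 half-lives.
t = n × t½ = 0.57812 × 146.54 ≈ 84.719 minutes.

84.7 minutes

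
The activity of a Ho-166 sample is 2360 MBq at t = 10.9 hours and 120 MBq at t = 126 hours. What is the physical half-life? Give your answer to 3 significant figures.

Over Δt = 126 − 10.9 = 115.1 hours, the level fell by a factor of 2360/120 ≈ 19.667.
n = log₂(19.667) ≈ 4.2977 half-lives, so t½ = 115.1/4.2977 ≈ 26.782 hours.

26.8 hours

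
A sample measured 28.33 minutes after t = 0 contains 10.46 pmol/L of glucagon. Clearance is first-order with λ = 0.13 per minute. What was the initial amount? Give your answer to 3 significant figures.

t½ = ln 2 / λ = 0.69315 / 0.13 ≈ 5.3319 minutes.
Number of half-lives elapsed: n = 28.33/5.3319 ≈ 5.3133.
A₀ = A × 2^n = 10.46 × 2^5.3133 = 10.46 × 39.762 ≈ 415.91 pmol/L.

416 pmol/L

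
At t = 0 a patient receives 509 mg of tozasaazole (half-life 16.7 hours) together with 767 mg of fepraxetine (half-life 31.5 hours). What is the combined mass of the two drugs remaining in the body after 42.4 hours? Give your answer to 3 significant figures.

389 mg

tozasaazole: 509 × (1/2)^(42.4/16.7) = 509 × (1/2)^2.5389 ≈ 87.584 mg.
fepraxetine: 767 × (1/2)^(42.4/31.5) = 767 × (1/2)^1.346 ≈ 301.72 mg.
Total = 87.584 + 301.72 ≈ 389.3 mg.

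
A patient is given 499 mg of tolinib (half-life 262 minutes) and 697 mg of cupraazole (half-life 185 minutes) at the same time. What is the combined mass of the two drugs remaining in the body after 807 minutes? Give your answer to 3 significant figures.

92.9 mg

tolinib: 499 × (1/2)^(807/262) = 499 × (1/2)^3.0802 ≈ 59.004 mg.
cupraazole: 697 × (1/2)^(807/185) = 697 × (1/2)^4.3622 ≈ 33.892 mg.
Total = 59.004 + 33.892 ≈ 92.896 mg.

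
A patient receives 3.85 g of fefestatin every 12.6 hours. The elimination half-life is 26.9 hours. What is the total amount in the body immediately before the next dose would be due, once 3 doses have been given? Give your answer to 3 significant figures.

6.25 g

The 3 doses were given 37.8, 25.2, 12.6 hours ago.
Total = 3.85·(1/2)^(37.8/26.9) + 3.85·(1/2)^(25.2/26.9) + 3.85·(1/2)^(12.6/26.9)
      = 1.4536 + 2.0112 + 2.7826 ≈ 6.2475 g.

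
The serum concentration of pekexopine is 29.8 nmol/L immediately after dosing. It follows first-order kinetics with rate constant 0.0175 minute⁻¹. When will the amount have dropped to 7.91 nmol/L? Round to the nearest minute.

t½ = ln 2 / k = 0.69315 / 0.0175 ≈ 39.608 minutes.
Fraction remaining = 7.91/29.8 ≈ 0.26544.
n = log₂(29.8/7.91) = ln(3.7674)/ln 2 ≈ 1.9136 half-lives.
t = n × t½ = 1.9136 × 39.608 ≈ 75.793 minutes.

76 minutes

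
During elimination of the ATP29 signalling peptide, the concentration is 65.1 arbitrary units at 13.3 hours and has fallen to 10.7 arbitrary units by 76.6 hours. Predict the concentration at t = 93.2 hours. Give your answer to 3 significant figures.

Over Δt = 76.6 − 13.3 = 63.3 hours, the level fell by a factor of 65.1/10.7 ≈ 6.0841.
n = log₂(6.0841) ≈ 2.605 half-lives, so t½ = 63.3/2.605 ≈ 24.299 hours.
From t = 76.6 to t = 93.2: 10.7 × (1/2)^((93.2−76.6)/24.299) ≈ 6.664 arbitrary units.

6.66 arbitrary units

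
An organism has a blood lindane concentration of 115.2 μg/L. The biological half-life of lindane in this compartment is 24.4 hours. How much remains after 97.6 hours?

Elapsed time is 4 half-lives (97.6/24.4).
Each half-life halves the amount: 115.2 × (1/2)^4 = 115.2/16 = 7.2 μg/L.

7.2 μg/L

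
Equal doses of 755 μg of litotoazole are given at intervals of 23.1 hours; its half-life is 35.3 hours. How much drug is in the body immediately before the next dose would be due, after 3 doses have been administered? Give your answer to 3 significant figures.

978 μg

The 3 doses were given 69.3, 46.2, 23.1 hours ago.
Total = 755·(1/2)^(69.3/35.3) + 755·(1/2)^(46.2/35.3) + 755·(1/2)^(23.1/35.3)
      = 193.63 + 304.76 + 479.68 ≈ 978.08 μg.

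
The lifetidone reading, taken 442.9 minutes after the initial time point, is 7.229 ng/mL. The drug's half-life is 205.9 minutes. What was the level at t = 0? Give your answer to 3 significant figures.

32.1 ng/mL

Number of half-lives elapsed: n = 442.9/205.9 ≈ 2.151.
A₀ = A × 2^n = 7.229 × 2^2.151 = 7.229 × 4.4415 ≈ 32.108 ng/mL.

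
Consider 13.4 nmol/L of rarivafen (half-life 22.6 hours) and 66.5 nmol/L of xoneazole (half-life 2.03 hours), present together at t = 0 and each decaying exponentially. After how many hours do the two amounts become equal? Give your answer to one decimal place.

Set 13.4·(1/2)^(t/22.6) = 66.5·(1/2)^(t/2.03).
Taking log₂: log₂(13.4/66.5) = t·(1/22.6 − 1/2.03).
log₂(0.2015) = -2.3111; 1/22.6 − 1/2.03 = -0.44836.
t = -2.3111 / -0.44836 ≈ 5.1546 hours.

5.2 hours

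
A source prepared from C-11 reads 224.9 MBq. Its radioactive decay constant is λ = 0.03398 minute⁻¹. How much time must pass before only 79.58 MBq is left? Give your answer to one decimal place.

30.6 minutes

t½ = ln 2 / λ = 0.69315 / 0.03398 ≈ 20.399 minutes.
Fraction remaining = 79.58/224.9 ≈ 0.35385.
n = log₂(224.9/79.58) = ln(2.8261)/ln 2 ≈ 1.4988 half-lives.
t = n × t½ = 1.4988 × 20.399 ≈ 30.574 minutes.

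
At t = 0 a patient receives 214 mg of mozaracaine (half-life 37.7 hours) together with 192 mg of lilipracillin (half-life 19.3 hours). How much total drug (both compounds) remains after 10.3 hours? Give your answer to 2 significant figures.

mozaracaine: 214 × (1/2)^(10.3/37.7) = 214 × (1/2)^0.27321 ≈ 177.08 mg.
lilipracillin: 192 × (1/2)^(10.3/19.3) = 192 × (1/2)^0.53368 ≈ 132.63 mg.
Total = 177.08 + 132.63 ≈ 309.71 mg.

310 mg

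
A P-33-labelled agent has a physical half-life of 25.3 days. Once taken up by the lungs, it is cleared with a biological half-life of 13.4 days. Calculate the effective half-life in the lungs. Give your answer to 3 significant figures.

8.76 days

1/t_eff = 1/t_phys + 1/t_biol = 1/25.3 + 1/13.4 = 0.11415 per day.
t_eff = 25.3 × 13.4 / (25.3 + 13.4) ≈ 8.7602 days.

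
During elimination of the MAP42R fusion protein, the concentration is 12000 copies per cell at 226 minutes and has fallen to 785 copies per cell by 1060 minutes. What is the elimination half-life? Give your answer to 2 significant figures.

Over Δt = 1060 − 226 = 834 minutes, the level fell by a factor of 12000/785 ≈ 15.287.
n = log₂(15.287) ≈ 3.9342 half-lives, so t½ = 834/3.9342 ≈ 211.99 minutes.

210 minutes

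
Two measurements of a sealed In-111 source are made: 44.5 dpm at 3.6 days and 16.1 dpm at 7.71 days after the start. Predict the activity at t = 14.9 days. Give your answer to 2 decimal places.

2.72 dpm

Over Δt = 7.71 − 3.6 = 4.11 days, the level fell by a factor of 44.5/16.1 ≈ 2.764.
n = log₂(2.764) ≈ 1.4667 half-lives, so t½ = 4.11/1.4667 ≈ 2.8021 days.
From t = 7.71 to t = 14.9: 16.1 × (1/2)^((14.9−7.71)/2.8021) ≈ 2.719 dpm.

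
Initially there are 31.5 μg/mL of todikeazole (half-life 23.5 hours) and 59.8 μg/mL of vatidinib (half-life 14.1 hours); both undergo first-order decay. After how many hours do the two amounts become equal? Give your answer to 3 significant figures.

Set 31.5·(1/2)^(t/23.5) = 59.8·(1/2)^(t/14.1).
Taking log₂: log₂(31.5/59.8) = t·(1/23.5 − 1/14.1).
log₂(0.52676) = -0.92479; 1/23.5 − 1/14.1 = -0.028369.
t = -0.92479 / -0.028369 ≈ 32.599 hours.

32.6 hours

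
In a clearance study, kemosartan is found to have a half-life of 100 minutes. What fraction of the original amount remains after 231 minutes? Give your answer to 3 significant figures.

n = 231/100 ≈ 2.31 half-lives.
Fraction remaining = (1/2)^2.31 ≈ 0.20166.

0.202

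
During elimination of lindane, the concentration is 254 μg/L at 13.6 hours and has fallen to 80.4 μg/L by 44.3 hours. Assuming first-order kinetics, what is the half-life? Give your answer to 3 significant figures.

Over Δt = 44.3 − 13.6 = 30.7 hours, the level fell by a factor of 254/80.4 ≈ 3.1592.
n = log₂(3.1592) ≈ 1.6596 half-lives, so t½ = 30.7/1.6596 ≈ 18.499 hours.

18.5 hours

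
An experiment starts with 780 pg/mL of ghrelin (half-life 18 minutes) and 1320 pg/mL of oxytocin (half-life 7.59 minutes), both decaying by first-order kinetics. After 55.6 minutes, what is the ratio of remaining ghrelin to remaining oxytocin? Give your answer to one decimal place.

ghrelin: 780 × (1/2)^(55.6/18) = 780 × (1/2)^3.0889 ≈ 91.674 pg/mL.
oxytocin: 1320 × (1/2)^(55.6/7.59) = 1320 × (1/2)^7.3254 ≈ 8.23 pg/mL.
Ratio ≈ 91.674 / 8.23 ≈ 11.139.

11.1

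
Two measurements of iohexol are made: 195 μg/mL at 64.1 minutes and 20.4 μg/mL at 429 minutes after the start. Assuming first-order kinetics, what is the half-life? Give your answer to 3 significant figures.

112 minutes

Over Δt = 429 − 64.1 = 364.9 minutes, the level fell by a factor of 195/20.4 ≈ 9.5588.
n = log₂(9.5588) ≈ 3.2568 half-lives, so t½ = 364.9/3.2568 ≈ 112.04 minutes.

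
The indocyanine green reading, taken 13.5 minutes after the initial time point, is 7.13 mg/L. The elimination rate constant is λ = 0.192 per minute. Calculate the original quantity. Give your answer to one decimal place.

95.2 mg/L

t½ = ln 2 / λ = 0.69315 / 0.192 ≈ 3.6101 minutes.
Number of half-lives elapsed: n = 13.5/3.6101 ≈ 3.7395.
A₀ = A × 2^n = 7.13 × 2^3.7395 = 7.13 × 13.356 ≈ 95.232 mg/L.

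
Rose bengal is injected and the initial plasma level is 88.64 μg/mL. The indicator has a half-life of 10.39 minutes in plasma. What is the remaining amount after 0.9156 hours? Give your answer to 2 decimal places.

Convert the elapsed time: 0.9156 hours = 54.936 minutes.
Number of half-lives: n = 54.936/10.39 ≈ 5.2874.
Remaining = 88.64 × (1/2)^5.2874 = 88.64 × 0.025606 ≈ 2.2697 μg/mL.

2.27 μg/mL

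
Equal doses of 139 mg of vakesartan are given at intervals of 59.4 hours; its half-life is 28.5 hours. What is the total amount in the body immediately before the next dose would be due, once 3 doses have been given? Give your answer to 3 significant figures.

The 3 doses were given 178.2, 118.8, 59.4 hours ago.
Total = 139·(1/2)^(178.2/28.5) + 139·(1/2)^(118.8/28.5) + 139·(1/2)^(59.4/28.5)
      = 1.823 + 7.7303 + 32.78 ≈ 42.333 mg.

42.3 mg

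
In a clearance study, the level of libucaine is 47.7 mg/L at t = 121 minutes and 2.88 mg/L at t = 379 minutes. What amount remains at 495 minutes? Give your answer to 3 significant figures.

0.815 mg/L

Over Δt = 379 − 121 = 258 minutes, the level fell by a factor of 47.7/2.88 ≈ 16.562.
n = log₂(16.562) ≈ 4.0498 half-lives, so t½ = 258/4.0498 ≈ 63.706 minutes.
From t = 379 to t = 495: 2.88 × (1/2)^((495−379)/63.706) ≈ 0.81519 mg/L.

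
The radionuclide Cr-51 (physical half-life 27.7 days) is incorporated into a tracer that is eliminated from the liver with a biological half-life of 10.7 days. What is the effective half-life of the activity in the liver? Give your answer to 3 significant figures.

1/t_eff = 1/t_phys + 1/t_biol = 1/27.7 + 1/10.7 = 0.12956 per day.
t_eff = 27.7 × 10.7 / (27.7 + 10.7) ≈ 7.7185 days.

7.72 days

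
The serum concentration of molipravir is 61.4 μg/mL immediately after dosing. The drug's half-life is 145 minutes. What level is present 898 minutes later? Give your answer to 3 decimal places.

Number of half-lives: n = 898/145 ≈ 6.1931.
Remaining = 61.4 × (1/2)^6.1931 = 61.4 × 0.013668 ≈ 0.83919 μg/mL.

0.839 μg/mL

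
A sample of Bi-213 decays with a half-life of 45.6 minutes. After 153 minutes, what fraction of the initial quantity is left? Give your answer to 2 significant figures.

0.098

n = 153/45.6 ≈ 3.3553 half-lives.
Fraction remaining = (1/2)^3.3553 ≈ 0.097716.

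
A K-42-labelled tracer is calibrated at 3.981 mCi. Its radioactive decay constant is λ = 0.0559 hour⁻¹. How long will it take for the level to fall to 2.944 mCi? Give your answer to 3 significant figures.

5.40 hours

t½ = ln 2 / λ = 0.69315 / 0.0559 ≈ 12.4 hours.
Fraction remaining = 2.944/3.981 ≈ 0.73951.
n = log₂(3.981/2.944) = ln(1.3522)/ln 2 ≈ 0.43535 half-lives.
t = n × t½ = 0.43535 × 12.4 ≈ 5.3983 hours.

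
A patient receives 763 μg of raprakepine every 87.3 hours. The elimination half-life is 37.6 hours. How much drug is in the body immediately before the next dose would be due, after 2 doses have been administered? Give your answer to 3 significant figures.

183 μg

The 2 doses were given 174.6, 87.3 hours ago.
Total = 763·(1/2)^(174.6/37.6) + 763·(1/2)^(87.3/37.6)
      = 30.525 + 152.61 ≈ 183.14 μg.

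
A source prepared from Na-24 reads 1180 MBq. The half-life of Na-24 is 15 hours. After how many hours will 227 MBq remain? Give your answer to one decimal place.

35.7 hours

Fraction remaining = 227/1180 ≈ 0.19237.
n = log₂(1180/227) = ln(5.1982)/ln 2 ≈ 2.378 half-lives.
t = n × t½ = 2.378 × 15 ≈ 35.67 hours.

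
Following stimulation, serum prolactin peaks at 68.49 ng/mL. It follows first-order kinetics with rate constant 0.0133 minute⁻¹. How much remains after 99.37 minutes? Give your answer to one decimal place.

18.3 ng/mL

t½ = ln 2 / λ = 0.69315 / 0.0133 ≈ 52.116 minutes.
Number of half-lives: n = 99.37/52.116 ≈ 1.9067.
Remaining = 68.49 × (1/2)^1.9067 = 68.49 × 0.2667 ≈ 18.266 ng/mL.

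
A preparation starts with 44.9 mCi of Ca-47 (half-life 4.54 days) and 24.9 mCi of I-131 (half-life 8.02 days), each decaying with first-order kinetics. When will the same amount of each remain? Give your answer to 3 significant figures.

8.90 days

Set 44.9·(1/2)^(t/4.54) = 24.9·(1/2)^(t/8.02).
Taking log₂: log₂(44.9/24.9) = t·(1/4.54 − 1/8.02).
log₂(1.8032) = 0.85057; 1/4.54 − 1/8.02 = 0.095576.
t = 0.85057 / 0.095576 ≈ 8.8994 days.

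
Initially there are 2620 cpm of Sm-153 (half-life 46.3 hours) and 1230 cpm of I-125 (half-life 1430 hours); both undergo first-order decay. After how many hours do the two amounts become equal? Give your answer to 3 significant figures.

Set 2620·(1/2)^(t/46.3) = 1230·(1/2)^(t/1430).
Taking log₂: log₂(2620/1230) = t·(1/46.3 − 1/1430).
log₂(2.1301) = 1.0909; 1/46.3 − 1/1430 = 0.020899.
t = 1.0909 / 0.020899 ≈ 52.199 hours.

52.2 hours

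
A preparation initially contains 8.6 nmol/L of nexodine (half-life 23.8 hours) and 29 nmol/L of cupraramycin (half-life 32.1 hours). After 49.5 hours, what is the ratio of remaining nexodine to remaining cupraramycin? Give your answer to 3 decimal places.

0.204

nexodine: 8.6 × (1/2)^(49.5/23.8) = 8.6 × (1/2)^2.0798 ≈ 2.0343 nmol/L.
cupraramycin: 29 × (1/2)^(49.5/32.1) = 29 × (1/2)^1.5421 ≈ 9.9585 nmol/L.
Ratio ≈ 2.0343 / 9.9585 ≈ 0.20427.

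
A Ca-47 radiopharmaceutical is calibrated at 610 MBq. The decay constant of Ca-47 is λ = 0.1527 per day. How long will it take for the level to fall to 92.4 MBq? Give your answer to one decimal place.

t½ = ln 2 / λ = 0.69315 / 0.1527 ≈ 4.5393 days.
Fraction remaining = 92.4/610 ≈ 0.15148.
n = log₂(610/92.4) = ln(6.6017)/ln 2 ≈ 2.7228 half-lives.
t = n × t½ = 2.7228 × 4.5393 ≈ 12.36 days.

12.4 days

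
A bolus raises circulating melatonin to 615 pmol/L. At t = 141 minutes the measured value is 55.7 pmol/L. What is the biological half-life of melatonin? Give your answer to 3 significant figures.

40.7 minutes

A/A₀ = 55.7/615 ≈ 0.090569.
n = log₂(11.041) ≈ 3.4648 half-lives elapsed in 141 minutes.
t½ = 141/3.4648 ≈ 40.695 minutes.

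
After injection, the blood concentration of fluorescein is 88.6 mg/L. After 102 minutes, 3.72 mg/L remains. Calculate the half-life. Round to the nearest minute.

22 minutes

A/A₀ = 3.72/88.6 ≈ 0.041986.
n = log₂(23.817) ≈ 4.5739 half-lives elapsed in 102 minutes.
t½ = 102/4.5739 ≈ 22.3 minutes.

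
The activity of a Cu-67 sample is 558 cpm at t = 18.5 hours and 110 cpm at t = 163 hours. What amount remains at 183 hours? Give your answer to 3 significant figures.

87.9 cpm

Over Δt = 163 − 18.5 = 144.5 hours, the level fell by a factor of 558/110 ≈ 5.0727.
n = log₂(5.0727) ≈ 2.3428 half-lives, so t½ = 144.5/2.3428 ≈ 61.679 hours.
From t = 163 to t = 183: 110 × (1/2)^((183−163)/61.679) ≈ 87.858 cpm.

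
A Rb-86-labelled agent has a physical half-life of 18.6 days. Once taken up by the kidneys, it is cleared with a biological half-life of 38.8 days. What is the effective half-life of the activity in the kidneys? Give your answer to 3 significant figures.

12.6 days

1/t_eff = 1/t_phys + 1/t_biol = 1/18.6 + 1/38.8 = 0.079537 per day.
t_eff = 18.6 × 38.8 / (18.6 + 38.8) ≈ 12.573 days.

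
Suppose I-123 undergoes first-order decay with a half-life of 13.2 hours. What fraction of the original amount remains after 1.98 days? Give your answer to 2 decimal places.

1.98 days = 47.52 hours.
n = 47.52/13.2 ≈ 3.6 half-lives.
Fraction remaining = (1/2)^3.6 ≈ 0.082469.

0.08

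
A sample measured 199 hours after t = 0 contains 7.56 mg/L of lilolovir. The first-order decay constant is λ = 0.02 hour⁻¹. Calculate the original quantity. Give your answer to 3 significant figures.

405 mg/L

t½ = ln 2 / λ = 0.69315 / 0.02 ≈ 34.657 hours.
Number of half-lives elapsed: n = 199/34.657 ≈ 5.7419.
A₀ = A × 2^n = 7.56 × 2^5.7419 = 7.56 × 53.517 ≈ 404.59 mg/L.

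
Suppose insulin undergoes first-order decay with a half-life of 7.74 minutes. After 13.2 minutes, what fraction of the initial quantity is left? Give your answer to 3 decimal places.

n = 13.2/7.74 ≈ 1.7054 half-lives.
Fraction remaining = (1/2)^1.7054 ≈ 0.30663.

0.307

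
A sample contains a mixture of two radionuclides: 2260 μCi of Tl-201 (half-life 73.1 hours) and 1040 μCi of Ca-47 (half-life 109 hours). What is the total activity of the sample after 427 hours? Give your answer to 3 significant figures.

Tl-201: 2260 × (1/2)^(427/73.1) = 2260 × (1/2)^5.8413 ≈ 39.418 μCi.
Ca-47: 1040 × (1/2)^(427/109) = 1040 × (1/2)^3.9174 ≈ 68.829 μCi.
Total = 39.418 + 68.829 ≈ 108.25 μCi.

108 μCi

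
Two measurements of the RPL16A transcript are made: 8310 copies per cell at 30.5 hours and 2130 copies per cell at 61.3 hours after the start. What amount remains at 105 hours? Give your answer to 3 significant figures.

Over Δt = 61.3 − 30.5 = 30.8 hours, the level fell by a factor of 8310/2130 ≈ 3.9014.
n = log₂(3.9014) ≈ 1.964 half-lives, so t½ = 30.8/1.964 ≈ 15.682 hours.
From t = 61.3 to t = 105: 2130 × (1/2)^((105−61.3)/15.682) ≈ 308.7 copies per cell.

309 copies per cell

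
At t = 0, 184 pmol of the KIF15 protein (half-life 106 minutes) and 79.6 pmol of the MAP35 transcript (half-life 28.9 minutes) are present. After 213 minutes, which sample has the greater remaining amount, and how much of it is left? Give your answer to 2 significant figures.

KIF15 protein, 46 pmol

KIF15 protein: 184 × (1/2)^2.0094 ≈ 45.7 pmol.
MAP35 transcript: 79.6 × (1/2)^7.3702 ≈ 0.48112 pmol.
KIF15 protein has more remaining, at ≈ 45.7 pmol.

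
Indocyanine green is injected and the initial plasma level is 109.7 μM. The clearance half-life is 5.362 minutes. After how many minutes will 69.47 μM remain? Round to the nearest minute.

Fraction remaining = 69.47/109.7 ≈ 0.63327.
n = log₂(109.7/69.47) = ln(1.5791)/ln 2 ≈ 0.6591 half-lives.
t = n × t½ = 0.6591 × 5.362 ≈ 3.5341 minutes.

4 minutes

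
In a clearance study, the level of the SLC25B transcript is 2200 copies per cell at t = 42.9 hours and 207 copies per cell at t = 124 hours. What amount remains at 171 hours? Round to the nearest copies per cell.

Over Δt = 124 − 42.9 = 81.1 hours, the level fell by a factor of 2200/207 ≈ 10.628.
n = log₂(10.628) ≈ 3.4098 half-lives, so t½ = 81.1/3.4098 ≈ 23.784 hours.
From t = 124 to t = 171: 207 × (1/2)^((171−124)/23.784) ≈ 52.615 copies per cell.

53 copies per cell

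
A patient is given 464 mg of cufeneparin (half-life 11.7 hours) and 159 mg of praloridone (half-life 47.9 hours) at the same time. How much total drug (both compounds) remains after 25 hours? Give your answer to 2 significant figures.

220 mg

cufeneparin: 464 × (1/2)^(25/11.7) = 464 × (1/2)^2.1368 ≈ 105.51 mg.
praloridone: 159 × (1/2)^(25/47.9) = 159 × (1/2)^0.52192 ≈ 110.73 mg.
Total = 105.51 + 110.73 ≈ 216.24 mg.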